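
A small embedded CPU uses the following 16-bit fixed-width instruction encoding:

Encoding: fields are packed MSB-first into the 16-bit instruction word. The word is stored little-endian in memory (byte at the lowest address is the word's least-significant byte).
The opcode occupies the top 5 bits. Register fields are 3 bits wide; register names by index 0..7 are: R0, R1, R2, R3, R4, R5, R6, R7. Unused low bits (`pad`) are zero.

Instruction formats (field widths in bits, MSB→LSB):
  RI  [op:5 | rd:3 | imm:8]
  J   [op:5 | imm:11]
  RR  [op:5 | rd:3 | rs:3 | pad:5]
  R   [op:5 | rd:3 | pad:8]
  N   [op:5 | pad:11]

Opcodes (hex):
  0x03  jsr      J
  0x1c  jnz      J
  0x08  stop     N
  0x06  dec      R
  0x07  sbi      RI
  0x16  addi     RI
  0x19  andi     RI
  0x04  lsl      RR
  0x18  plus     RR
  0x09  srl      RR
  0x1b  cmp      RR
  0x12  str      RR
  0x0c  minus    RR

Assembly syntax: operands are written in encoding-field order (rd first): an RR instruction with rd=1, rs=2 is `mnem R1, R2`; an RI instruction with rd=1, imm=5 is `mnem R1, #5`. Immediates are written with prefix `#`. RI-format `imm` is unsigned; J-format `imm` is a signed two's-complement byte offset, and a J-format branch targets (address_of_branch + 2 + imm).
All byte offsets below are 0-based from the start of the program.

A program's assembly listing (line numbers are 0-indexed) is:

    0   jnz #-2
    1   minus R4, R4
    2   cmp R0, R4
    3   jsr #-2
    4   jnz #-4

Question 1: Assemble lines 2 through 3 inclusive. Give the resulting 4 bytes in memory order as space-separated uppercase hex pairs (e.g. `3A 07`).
line 2 (cmp): pack op=0x1b:5|rd=0:3|rs=4:3|pad=0:5 = 0xd880; little→ 80 d8
line 3 (jsr): pack op=0x3:5|imm=-2:11 = 0x1ffe; little→ fe 1f

80 D8 FE 1F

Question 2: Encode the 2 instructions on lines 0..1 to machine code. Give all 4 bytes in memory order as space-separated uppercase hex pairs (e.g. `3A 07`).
FE E7 80 64

L0: jnz op=0x1c:5|imm=-2:11 ⇒ 0xe7fe ⇒ little fe e7
L1: minus op=0xc:5|rd=4:3|rs=4:3|pad=0:5 ⇒ 0x6480 ⇒ little 80 64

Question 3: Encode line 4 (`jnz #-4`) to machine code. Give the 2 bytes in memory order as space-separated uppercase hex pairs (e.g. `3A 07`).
L4: jnz op=0x1c:5|imm=-4:11 ⇒ 0xe7fc ⇒ little fc e7

FC E7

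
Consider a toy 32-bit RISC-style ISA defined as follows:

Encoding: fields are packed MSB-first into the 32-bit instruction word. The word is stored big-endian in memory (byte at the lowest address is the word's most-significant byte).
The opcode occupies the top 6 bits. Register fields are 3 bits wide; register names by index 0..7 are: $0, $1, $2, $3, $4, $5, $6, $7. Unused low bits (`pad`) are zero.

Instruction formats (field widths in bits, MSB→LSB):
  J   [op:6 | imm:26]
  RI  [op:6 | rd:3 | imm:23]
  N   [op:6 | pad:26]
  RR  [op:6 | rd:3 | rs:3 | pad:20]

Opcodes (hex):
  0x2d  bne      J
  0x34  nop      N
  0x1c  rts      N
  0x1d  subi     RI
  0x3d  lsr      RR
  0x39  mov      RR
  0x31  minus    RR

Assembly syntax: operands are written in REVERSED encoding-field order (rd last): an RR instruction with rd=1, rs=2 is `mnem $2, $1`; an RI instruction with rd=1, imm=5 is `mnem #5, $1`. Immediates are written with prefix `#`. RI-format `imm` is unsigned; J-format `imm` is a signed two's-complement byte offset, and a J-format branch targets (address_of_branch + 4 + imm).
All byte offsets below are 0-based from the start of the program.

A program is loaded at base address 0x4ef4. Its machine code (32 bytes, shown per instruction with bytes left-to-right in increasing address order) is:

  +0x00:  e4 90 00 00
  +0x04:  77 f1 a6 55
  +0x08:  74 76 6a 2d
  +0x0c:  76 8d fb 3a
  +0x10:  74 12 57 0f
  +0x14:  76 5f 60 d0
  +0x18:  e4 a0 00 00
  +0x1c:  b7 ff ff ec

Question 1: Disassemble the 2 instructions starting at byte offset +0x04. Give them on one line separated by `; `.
[04] 77 f1 a6 55 → 0x77f1a655
  opcode bits[31:26]=0x1d: subi/RI
  [25:23] rd=7 = $7
  [22:0] imm=7448149 = #7448149
[08] 74 76 6a 2d → 0x74766a2d
  opcode bits[31:26]=0x1d: subi/RI
  [25:23] rd=0 = $0
  [22:0] imm=7760429 = #7760429

subi #7448149, $7; subi #7760429, $0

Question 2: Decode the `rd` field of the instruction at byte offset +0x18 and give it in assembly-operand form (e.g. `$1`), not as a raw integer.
$1

[18] e4 a0 00 00 → 0xe4a00000
  top 6b → 0x39 → mov [RR]
  rd@[25:23]=0x1 ⇒ $1
  rs@[22:20]=0x2 ⇒ $2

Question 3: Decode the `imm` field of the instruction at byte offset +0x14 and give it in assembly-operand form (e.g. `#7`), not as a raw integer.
@+14  big-endian(76 5f 60 d0) = 0x765f60d0
  opcode bits[31:26]=0x1d: subi/RI
  [25:23] rd=4 = $4
  [22:0] imm=6250704 = #6250704

#6250704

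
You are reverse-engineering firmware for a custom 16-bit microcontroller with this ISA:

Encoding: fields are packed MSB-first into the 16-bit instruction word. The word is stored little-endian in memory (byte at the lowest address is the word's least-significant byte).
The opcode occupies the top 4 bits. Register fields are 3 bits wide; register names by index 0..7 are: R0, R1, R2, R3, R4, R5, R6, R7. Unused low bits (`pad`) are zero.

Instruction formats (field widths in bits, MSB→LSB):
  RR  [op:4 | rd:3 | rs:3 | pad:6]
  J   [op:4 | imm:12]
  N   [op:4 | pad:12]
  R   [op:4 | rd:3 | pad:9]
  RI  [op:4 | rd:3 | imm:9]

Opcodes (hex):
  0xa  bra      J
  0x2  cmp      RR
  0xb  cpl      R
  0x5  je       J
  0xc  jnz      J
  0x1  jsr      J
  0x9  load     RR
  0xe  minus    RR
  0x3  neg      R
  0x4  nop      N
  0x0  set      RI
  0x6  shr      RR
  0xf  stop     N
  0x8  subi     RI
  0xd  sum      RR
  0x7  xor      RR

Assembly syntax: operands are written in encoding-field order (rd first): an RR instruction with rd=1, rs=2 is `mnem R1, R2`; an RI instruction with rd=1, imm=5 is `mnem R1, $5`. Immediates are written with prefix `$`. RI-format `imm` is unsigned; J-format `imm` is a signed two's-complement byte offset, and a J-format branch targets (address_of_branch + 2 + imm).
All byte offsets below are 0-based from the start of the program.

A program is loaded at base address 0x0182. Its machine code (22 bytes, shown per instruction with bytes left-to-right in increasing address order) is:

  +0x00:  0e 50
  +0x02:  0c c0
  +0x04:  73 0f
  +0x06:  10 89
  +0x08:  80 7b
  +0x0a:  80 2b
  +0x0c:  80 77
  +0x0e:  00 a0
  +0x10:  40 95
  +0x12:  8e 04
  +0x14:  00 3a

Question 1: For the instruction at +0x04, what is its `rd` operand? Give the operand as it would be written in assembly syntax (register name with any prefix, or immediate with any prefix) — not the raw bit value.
R7

off 0x04: read 73 0f as little → 0x0f73
  op=0x0f73>>12=0x0 ⇒ set (RI)
  rd@[11:9]=0x7 ⇒ R7
  imm@[8:0]=0x173 ⇒ $371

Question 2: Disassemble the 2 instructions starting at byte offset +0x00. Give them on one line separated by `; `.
[00] 0e 50 → 0x500e
  opcode bits[15:12]=0x5: je/J
  [11:0] imm=14 = $14
[02] 0c c0 → 0xc00c
  opcode bits[15:12]=0xc: jnz/J
  [11:0] imm=12 = $12

je $14; jnz $12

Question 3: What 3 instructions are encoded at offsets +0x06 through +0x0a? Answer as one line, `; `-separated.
[06] 10 89 → 0x8910
  opcode bits[15:12]=0x8: subi/RI
  rd: (w>>9)&0x7=0x4 → R4
  imm: (w>>0)&0x1ff=0x110 → $272
[08] 80 7b → 0x7b80
  opcode bits[15:12]=0x7: xor/RR
  rd: (w>>9)&0x7=0x5 → R5
  rs: (w>>6)&0x7=0x6 → R6
[0a] 80 2b → 0x2b80
  opcode bits[15:12]=0x2: cmp/RR
  rd: (w>>9)&0x7=0x5 → R5
  rs: (w>>6)&0x7=0x6 → R6

subi R4, $272; xor R5, R6; cmp R5, R6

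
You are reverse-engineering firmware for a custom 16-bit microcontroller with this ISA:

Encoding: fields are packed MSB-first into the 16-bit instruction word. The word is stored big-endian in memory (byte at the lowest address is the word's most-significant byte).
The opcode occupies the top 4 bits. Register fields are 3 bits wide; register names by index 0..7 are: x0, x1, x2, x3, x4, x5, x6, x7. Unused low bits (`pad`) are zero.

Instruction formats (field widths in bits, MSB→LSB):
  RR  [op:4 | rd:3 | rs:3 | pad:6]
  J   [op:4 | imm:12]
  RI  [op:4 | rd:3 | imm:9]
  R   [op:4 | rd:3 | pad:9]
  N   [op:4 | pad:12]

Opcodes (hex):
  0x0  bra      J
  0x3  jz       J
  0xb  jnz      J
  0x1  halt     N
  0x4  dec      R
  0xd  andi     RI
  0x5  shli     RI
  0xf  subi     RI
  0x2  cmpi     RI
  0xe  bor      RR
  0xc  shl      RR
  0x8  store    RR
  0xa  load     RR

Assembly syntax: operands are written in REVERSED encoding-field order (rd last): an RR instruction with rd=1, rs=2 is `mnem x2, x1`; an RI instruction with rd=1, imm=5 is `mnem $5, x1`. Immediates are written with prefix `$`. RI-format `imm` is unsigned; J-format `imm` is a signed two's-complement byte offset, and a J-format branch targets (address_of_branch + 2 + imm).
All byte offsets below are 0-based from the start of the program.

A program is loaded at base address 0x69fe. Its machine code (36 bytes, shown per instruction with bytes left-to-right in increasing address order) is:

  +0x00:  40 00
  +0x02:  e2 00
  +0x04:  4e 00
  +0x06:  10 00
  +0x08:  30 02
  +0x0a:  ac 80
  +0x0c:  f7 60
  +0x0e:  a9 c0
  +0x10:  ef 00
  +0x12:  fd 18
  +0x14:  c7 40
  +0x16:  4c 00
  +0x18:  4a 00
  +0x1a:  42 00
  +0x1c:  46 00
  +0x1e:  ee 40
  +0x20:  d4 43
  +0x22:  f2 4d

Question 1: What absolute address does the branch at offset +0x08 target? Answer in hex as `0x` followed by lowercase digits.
+0x08: 30 02 ⇒ word 0x3002 (big)
  top 4b → 0x3 → jz [J]
  imm: (w>>0)&0xfff=0x2 → $2
  target = base 0x69fe + off 0x08 + 2 + imm 2 = 0x6a0a

0x6a0a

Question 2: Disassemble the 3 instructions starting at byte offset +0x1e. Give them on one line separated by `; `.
[1e] ee 40 → 0xee40
  opcode bits[15:12]=0xe: bor/RR
  [11:9] rd=7 = x7
  [8:6] rs=1 = x1
[20] d4 43 → 0xd443
  opcode bits[15:12]=0xd: andi/RI
  [11:9] rd=2 = x2
  [8:0] imm=67 = $67
[22] f2 4d → 0xf24d
  opcode bits[15:12]=0xf: subi/RI
  [11:9] rd=1 = x1
  [8:0] imm=77 = $77

bor x1, x7; andi $67, x2; subi $77, x1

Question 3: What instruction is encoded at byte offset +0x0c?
subi $352, x3

off 0x0c: read f7 60 as big → 0xf760
  top 4b → 0xf → subi [RI]
  rd@[11:9]=0x3 ⇒ x3
  imm@[8:0]=0x160 ⇒ $352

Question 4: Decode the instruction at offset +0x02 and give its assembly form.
bor x0, x1

off 0x02: read e2 00 as big → 0xe200
  top 4b → 0xe → bor [RR]
  rd: (w>>9)&0x7=0x1 → x1
  rs: (w>>6)&0x7=0x0 → x0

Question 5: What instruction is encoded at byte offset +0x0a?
[0a] ac 80 → 0xac80
  top 4b → 0xa → load [RR]
  rd: (w>>9)&0x7=0x6 → x6
  rs: (w>>6)&0x7=0x2 → x2

load x2, x6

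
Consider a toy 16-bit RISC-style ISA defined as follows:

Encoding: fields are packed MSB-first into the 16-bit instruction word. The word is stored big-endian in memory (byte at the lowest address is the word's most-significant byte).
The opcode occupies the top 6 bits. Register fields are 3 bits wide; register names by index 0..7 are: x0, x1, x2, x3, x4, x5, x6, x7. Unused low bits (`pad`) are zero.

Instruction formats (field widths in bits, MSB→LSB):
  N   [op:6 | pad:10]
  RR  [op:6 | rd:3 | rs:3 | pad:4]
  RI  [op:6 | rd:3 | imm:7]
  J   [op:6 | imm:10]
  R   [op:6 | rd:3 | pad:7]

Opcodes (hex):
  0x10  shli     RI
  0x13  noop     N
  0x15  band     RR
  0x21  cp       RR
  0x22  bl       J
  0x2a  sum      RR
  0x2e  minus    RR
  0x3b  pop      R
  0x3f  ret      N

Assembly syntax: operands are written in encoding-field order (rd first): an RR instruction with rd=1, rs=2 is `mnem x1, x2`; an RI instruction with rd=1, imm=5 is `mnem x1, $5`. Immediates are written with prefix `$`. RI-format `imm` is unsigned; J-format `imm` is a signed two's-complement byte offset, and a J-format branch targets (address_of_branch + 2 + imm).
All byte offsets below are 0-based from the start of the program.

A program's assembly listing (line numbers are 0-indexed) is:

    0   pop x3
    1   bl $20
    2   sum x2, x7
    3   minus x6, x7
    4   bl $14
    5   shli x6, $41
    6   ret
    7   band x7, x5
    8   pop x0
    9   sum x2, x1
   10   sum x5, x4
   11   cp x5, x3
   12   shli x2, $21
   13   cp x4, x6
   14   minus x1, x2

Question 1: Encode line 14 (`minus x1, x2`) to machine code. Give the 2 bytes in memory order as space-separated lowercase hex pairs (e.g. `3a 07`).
b8 a0

14. minus fields op=0x2e:6|rd=1:3|rs=2:3|pad=0:4 → word b8a0h → b8 a0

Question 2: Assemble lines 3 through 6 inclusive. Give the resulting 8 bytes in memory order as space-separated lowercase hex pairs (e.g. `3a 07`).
bb 70 88 0e 43 29 fc 00

3. minus fields op=0x2e:6|rd=6:3|rs=7:3|pad=0:4 → word bb70h → bb 70
4. bl fields op=0x22:6|imm=14:10 → word 880eh → 88 0e
5. shli fields op=0x10:6|rd=6:3|imm=41:7 → word 4329h → 43 29
6. ret fields op=0x3f:6|pad=0:10 → word fc00h → fc 00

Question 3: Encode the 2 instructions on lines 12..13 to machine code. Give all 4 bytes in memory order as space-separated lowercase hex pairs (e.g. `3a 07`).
line 12 (shli): pack op=0x10:6|rd=2:3|imm=21:7 = 0x4115; big→ 41 15
line 13 (cp): pack op=0x21:6|rd=4:3|rs=6:3|pad=0:4 = 0x8660; big→ 86 60

41 15 86 60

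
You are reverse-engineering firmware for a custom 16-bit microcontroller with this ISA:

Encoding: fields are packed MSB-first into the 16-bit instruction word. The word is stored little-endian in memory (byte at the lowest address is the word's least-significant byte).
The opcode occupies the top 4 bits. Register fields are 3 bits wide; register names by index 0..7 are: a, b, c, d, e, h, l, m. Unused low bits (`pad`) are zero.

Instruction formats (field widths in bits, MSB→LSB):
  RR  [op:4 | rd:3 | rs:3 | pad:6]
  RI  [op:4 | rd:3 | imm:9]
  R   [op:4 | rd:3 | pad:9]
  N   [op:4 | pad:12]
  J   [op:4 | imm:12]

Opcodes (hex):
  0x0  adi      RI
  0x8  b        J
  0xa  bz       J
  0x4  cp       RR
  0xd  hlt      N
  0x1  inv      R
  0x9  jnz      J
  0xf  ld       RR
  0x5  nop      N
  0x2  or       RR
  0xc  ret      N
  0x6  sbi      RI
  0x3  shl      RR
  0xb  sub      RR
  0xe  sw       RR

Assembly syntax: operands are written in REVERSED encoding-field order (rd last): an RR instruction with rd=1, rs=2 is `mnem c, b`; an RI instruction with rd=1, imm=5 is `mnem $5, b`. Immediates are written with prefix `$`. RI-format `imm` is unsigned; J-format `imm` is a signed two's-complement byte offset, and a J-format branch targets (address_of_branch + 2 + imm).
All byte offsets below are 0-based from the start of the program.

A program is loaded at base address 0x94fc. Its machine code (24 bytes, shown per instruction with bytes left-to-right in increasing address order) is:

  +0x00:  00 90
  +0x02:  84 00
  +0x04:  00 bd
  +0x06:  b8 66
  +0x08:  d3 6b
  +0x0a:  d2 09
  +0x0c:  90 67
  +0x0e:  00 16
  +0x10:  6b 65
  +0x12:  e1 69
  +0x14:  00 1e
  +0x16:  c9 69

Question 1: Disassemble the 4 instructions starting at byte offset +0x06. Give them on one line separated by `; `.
@+06  little-endian(b8 66) = 0x66b8
  opcode bits[15:12]=0x6: sbi/RI
  [11:9] rd=3 = d
  [8:0] imm=184 = $184
@+08  little-endian(d3 6b) = 0x6bd3
  opcode bits[15:12]=0x6: sbi/RI
  [11:9] rd=5 = h
  [8:0] imm=467 = $467
@+0a  little-endian(d2 09) = 0x09d2
  opcode bits[15:12]=0x0: adi/RI
  [11:9] rd=4 = e
  [8:0] imm=466 = $466
@+0c  little-endian(90 67) = 0x6790
  opcode bits[15:12]=0x6: sbi/RI
  [11:9] rd=3 = d
  [8:0] imm=400 = $400

sbi $184, d; sbi $467, h; adi $466, e; sbi $400, d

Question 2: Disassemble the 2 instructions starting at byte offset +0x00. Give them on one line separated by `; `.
jnz $0; adi $132, a

off 0x00: read 00 90 as little → 0x9000
  op=0x9000>>12=0x9 ⇒ jnz (J)
  [11:0] imm=0 = $0
off 0x02: read 84 00 as little → 0x0084
  op=0x0084>>12=0x0 ⇒ adi (RI)
  [11:9] rd=0 = a
  [8:0] imm=132 = $132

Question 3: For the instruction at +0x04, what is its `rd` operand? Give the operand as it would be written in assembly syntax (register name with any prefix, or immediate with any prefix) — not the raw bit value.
+0x04: 00 bd ⇒ word 0xbd00 (little)
  op=0xbd00>>12=0xb ⇒ sub (RR)
  rd@[11:9]=0x6 ⇒ l
  rs@[8:6]=0x4 ⇒ e

l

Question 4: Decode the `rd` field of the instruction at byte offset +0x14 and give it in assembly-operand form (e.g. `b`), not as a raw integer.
m

off 0x14: read 00 1e as little → 0x1e00
  opcode bits[15:12]=0x1: inv/R
  rd@[11:9]=0x7 ⇒ m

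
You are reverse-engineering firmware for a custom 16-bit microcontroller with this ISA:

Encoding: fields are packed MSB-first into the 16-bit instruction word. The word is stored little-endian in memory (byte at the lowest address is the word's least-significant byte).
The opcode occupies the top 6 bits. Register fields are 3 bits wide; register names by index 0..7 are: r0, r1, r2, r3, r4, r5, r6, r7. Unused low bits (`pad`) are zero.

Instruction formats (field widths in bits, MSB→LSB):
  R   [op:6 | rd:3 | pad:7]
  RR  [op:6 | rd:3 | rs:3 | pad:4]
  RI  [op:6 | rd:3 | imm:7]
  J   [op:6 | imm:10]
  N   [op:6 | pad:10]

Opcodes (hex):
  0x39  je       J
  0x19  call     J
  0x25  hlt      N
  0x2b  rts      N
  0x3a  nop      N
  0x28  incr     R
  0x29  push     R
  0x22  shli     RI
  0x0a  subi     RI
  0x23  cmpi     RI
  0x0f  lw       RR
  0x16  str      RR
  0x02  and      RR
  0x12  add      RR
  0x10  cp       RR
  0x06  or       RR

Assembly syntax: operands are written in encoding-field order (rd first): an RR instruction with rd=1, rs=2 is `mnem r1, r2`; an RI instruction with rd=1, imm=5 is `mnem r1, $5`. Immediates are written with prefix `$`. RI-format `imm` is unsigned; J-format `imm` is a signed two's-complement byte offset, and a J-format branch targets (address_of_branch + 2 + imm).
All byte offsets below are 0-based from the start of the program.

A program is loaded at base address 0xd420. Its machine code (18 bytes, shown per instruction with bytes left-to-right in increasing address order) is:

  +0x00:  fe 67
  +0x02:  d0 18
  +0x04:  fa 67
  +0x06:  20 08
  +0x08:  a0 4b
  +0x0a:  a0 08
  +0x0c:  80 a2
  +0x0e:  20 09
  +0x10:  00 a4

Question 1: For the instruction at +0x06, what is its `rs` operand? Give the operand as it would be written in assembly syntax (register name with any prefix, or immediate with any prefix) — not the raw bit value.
r2

@+06  little-endian(20 08) = 0x0820
  op=0x0820>>10=0x2 ⇒ and (RR)
  rd@[9:7]=0x0 ⇒ r0
  rs@[6:4]=0x2 ⇒ r2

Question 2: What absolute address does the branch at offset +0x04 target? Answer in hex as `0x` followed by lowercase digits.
off 0x04: read fa 67 as little → 0x67fa
  op=0x67fa>>10=0x19 ⇒ call (J)
  imm: (w>>0)&0x3ff=0x3fa (s10→-6) → $-6
  target = base 0xd420 + off 0x04 + 2 + imm -6 = 0xd420

0xd420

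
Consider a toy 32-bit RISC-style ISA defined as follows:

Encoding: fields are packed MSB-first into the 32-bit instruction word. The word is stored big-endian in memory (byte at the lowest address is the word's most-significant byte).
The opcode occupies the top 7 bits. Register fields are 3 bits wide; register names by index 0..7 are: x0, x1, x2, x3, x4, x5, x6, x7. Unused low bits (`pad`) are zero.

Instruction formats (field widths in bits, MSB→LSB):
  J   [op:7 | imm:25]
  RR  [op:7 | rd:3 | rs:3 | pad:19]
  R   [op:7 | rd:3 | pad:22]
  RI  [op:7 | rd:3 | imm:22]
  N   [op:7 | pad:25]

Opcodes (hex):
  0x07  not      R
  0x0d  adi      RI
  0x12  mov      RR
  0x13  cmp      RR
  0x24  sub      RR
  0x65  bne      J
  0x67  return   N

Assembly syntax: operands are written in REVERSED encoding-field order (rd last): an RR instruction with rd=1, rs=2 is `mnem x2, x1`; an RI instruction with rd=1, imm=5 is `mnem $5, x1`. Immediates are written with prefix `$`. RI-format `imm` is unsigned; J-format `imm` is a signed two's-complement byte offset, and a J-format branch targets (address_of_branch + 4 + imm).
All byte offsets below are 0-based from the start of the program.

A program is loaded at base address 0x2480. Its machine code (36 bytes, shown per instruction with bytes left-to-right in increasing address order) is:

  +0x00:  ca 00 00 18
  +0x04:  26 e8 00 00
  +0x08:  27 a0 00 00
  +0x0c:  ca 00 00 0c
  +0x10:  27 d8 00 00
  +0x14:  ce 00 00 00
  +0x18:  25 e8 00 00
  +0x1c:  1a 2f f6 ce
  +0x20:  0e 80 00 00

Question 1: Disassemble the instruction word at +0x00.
+0x00: ca 00 00 18 ⇒ word 0xca000018 (big)
  top 7b → 0x65 → bne [J]
  imm@[24:0]=0x18 ⇒ $24

bne $24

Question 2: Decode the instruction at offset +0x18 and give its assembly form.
@+18  big-endian(25 e8 00 00) = 0x25e80000
  opcode bits[31:25]=0x12: mov/RR
  rd: (w>>22)&0x7=0x7 → x7
  rs: (w>>19)&0x7=0x5 → x5

mov x5, x7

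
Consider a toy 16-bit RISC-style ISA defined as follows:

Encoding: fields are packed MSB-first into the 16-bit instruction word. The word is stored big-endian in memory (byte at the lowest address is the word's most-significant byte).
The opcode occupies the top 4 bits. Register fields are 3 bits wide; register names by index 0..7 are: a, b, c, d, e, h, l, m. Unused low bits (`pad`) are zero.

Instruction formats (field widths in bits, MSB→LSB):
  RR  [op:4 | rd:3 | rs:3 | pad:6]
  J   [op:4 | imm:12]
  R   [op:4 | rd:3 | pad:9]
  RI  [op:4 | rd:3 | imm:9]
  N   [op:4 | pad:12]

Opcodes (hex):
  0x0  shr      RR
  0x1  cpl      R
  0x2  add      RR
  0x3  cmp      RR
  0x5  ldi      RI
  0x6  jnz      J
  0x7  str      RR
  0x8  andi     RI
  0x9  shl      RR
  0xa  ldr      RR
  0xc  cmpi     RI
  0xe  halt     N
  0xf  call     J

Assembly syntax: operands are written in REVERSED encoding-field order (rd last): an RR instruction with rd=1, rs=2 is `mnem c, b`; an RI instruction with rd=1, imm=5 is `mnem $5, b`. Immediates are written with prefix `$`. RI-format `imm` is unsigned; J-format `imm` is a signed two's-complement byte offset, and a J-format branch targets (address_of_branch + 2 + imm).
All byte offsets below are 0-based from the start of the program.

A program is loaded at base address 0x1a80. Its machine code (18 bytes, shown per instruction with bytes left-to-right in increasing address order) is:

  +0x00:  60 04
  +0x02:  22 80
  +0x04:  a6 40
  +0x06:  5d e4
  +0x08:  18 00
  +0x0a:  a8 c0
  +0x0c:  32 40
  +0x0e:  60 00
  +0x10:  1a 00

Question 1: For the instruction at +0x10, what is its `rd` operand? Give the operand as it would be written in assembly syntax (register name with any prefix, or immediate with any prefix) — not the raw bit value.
h

[10] 1a 00 → 0x1a00
  top 4b → 0x1 → cpl [R]
  [11:9] rd=5 = h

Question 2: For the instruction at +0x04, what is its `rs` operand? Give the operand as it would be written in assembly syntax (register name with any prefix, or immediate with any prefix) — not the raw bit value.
@+04  big-endian(a6 40) = 0xa640
  top 4b → 0xa → ldr [RR]
  rd@[11:9]=0x3 ⇒ d
  rs@[8:6]=0x1 ⇒ b

b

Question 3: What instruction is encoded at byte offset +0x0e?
jnz $0

[0e] 60 00 → 0x6000
  op=0x6000>>12=0x6 ⇒ jnz (J)
  imm@[11:0]=0x0 ⇒ $0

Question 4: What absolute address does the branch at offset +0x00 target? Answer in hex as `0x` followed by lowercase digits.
0x1a86

off 0x00: read 60 04 as big → 0x6004
  op=0x6004>>12=0x6 ⇒ jnz (J)
  imm: (w>>0)&0xfff=0x4 → $4
  target = base 0x1a80 + off 0x00 + 2 + imm 4 = 0x1a86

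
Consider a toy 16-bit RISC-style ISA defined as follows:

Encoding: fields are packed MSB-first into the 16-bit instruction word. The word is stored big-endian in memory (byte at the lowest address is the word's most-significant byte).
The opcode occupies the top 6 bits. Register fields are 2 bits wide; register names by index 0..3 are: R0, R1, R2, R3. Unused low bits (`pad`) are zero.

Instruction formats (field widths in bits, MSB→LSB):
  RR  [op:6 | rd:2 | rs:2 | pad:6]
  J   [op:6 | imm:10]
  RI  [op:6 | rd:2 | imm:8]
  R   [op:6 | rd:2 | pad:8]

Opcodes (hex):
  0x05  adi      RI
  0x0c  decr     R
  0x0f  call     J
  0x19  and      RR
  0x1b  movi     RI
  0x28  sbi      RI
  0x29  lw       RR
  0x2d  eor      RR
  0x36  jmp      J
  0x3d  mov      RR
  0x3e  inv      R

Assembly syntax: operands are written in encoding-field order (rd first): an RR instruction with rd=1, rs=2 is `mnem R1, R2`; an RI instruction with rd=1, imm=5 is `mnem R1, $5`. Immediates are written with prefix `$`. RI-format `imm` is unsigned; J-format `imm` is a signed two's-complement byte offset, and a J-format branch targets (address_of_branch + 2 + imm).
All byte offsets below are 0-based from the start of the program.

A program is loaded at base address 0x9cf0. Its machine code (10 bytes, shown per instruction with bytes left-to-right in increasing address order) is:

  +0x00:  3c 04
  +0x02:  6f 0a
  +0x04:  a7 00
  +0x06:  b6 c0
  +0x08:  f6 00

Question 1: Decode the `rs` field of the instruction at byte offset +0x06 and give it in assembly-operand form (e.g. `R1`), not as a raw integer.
R3

+0x06: b6 c0 ⇒ word 0xb6c0 (big)
  op=0xb6c0>>10=0x2d ⇒ eor (RR)
  rd: (w>>8)&0x3=0x2 → R2
  rs: (w>>6)&0x3=0x3 → R3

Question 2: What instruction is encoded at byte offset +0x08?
mov R2, R0

off 0x08: read f6 00 as big → 0xf600
  op=0xf600>>10=0x3d ⇒ mov (RR)
  rd@[9:8]=0x2 ⇒ R2
  rs@[7:6]=0x0 ⇒ R0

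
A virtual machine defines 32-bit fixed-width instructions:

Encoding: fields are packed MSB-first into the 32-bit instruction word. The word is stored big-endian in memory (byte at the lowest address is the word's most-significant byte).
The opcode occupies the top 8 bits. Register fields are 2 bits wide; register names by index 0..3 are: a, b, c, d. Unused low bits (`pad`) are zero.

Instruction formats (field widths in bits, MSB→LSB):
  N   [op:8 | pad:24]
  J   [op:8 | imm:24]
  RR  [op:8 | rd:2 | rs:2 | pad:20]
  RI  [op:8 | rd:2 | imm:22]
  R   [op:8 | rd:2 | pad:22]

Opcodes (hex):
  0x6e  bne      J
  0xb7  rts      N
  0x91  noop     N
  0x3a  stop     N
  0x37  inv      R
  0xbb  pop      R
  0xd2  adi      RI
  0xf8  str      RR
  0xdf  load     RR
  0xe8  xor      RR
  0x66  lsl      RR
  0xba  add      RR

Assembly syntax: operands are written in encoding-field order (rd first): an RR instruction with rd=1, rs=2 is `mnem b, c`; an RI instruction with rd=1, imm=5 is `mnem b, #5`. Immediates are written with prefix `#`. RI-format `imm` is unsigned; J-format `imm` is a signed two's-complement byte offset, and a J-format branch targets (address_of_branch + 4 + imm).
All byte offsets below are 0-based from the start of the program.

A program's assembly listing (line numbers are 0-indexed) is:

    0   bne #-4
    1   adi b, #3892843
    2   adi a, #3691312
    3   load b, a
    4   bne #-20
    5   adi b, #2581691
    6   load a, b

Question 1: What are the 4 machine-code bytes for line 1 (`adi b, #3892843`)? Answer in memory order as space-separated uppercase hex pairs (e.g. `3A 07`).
D2 7B 66 6B

line 1 (adi): pack op=0xd2:8|rd=1:2|imm=3892843:22 = 0xd27b666b; big→ d2 7b 66 6b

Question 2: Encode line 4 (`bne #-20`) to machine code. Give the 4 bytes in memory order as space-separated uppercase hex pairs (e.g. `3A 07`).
6E FF FF EC

line 4 (bne): pack op=0x6e:8|imm=-20:24 = 0x6effffec; big→ 6e ff ff ec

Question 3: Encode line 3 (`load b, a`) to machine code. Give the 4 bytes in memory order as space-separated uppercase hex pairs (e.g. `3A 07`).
DF 40 00 00

L3: load op=0xdf:8|rd=1:2|rs=0:2|pad=0:20 ⇒ 0xdf400000 ⇒ big df 40 00 00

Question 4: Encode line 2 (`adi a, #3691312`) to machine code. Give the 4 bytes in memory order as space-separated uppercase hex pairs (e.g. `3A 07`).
2. adi fields op=0xd2:8|rd=0:2|imm=3691312:22 → word d2385330h → d2 38 53 30

D2 38 53 30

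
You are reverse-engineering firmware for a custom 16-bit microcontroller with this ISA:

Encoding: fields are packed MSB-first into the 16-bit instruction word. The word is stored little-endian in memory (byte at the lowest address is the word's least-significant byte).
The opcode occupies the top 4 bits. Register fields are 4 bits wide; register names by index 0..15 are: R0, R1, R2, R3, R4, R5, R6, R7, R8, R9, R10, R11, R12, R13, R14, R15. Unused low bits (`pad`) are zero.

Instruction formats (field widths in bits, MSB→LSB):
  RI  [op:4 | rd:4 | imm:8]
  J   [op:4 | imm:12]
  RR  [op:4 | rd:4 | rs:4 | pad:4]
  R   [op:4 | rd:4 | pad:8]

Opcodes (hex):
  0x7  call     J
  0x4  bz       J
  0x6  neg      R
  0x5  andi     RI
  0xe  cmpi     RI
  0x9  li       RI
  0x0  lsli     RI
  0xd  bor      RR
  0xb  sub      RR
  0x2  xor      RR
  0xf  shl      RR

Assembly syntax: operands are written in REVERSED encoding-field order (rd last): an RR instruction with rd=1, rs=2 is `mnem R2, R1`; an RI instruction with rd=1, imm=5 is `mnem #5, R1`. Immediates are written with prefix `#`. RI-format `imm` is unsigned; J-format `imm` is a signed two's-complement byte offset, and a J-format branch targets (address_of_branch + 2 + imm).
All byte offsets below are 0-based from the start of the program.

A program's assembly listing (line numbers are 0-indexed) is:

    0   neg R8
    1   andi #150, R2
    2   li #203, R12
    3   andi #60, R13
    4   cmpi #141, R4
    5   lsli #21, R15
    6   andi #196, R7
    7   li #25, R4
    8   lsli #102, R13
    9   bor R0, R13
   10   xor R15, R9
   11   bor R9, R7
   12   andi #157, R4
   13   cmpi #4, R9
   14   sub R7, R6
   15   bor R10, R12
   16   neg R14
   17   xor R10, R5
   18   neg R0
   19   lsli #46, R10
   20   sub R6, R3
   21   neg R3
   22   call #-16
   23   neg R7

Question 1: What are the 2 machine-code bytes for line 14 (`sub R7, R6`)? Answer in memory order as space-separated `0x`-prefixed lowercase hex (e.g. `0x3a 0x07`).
0x70 0xb6

line 14 (sub): pack op=0xb:4|rd=6:4|rs=7:4|pad=0:4 = 0xb670; little→ 70 b6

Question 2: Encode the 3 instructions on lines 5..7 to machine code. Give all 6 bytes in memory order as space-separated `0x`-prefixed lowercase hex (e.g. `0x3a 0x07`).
0x15 0x0f 0xc4 0x57 0x19 0x94

5. lsli fields op=0x0:4|rd=15:4|imm=21:8 → word 0f15h → 15 0f
6. andi fields op=0x5:4|rd=7:4|imm=196:8 → word 57c4h → c4 57
7. li fields op=0x9:4|rd=4:4|imm=25:8 → word 9419h → 19 94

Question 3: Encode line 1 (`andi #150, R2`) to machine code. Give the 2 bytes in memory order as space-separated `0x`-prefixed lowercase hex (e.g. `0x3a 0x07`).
0x96 0x52

1. andi fields op=0x5:4|rd=2:4|imm=150:8 → word 5296h → 96 52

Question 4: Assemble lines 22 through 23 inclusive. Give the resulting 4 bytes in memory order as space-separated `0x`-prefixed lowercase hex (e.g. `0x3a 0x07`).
0xf0 0x7f 0x00 0x67

22. call fields op=0x7:4|imm=-16:12 → word 7ff0h → f0 7f
23. neg fields op=0x6:4|rd=7:4|pad=0:8 → word 6700h → 00 67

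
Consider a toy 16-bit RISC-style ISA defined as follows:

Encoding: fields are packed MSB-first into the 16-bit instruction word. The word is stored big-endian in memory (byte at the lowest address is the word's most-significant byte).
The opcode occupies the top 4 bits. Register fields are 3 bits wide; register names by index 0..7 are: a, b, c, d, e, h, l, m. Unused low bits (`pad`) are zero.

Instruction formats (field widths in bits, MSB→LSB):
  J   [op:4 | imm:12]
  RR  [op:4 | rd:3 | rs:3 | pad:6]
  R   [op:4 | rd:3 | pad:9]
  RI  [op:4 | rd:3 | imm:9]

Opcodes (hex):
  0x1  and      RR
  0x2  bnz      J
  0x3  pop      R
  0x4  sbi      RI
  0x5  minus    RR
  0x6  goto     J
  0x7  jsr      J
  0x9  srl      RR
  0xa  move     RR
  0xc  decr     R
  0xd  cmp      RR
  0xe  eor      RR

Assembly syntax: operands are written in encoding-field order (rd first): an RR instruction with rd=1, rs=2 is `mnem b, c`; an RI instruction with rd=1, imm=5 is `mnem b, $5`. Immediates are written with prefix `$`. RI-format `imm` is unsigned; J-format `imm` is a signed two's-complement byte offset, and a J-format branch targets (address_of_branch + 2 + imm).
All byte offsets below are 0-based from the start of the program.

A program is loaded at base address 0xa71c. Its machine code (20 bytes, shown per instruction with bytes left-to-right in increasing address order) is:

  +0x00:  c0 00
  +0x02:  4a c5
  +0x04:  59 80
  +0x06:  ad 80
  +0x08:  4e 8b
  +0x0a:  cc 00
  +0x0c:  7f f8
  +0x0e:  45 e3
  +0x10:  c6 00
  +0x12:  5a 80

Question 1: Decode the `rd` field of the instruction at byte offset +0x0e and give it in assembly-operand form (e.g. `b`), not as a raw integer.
c

+0x0e: 45 e3 ⇒ word 0x45e3 (big)
  opcode bits[15:12]=0x4: sbi/RI
  rd@[11:9]=0x2 ⇒ c
  imm@[8:0]=0x1e3 ⇒ $483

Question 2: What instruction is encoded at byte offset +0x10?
@+10  big-endian(c6 00) = 0xc600
  op=0xc600>>12=0xc ⇒ decr (R)
  rd: (w>>9)&0x7=0x3 → d

decr d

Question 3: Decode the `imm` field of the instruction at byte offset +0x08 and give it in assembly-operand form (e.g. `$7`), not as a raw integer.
$139

+0x08: 4e 8b ⇒ word 0x4e8b (big)
  opcode bits[15:12]=0x4: sbi/RI
  [11:9] rd=7 = m
  [8:0] imm=139 = $139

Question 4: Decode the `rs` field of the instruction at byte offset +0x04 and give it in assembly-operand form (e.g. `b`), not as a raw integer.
l

[04] 59 80 → 0x5980
  op=0x5980>>12=0x5 ⇒ minus (RR)
  rd@[11:9]=0x4 ⇒ e
  rs@[8:6]=0x6 ⇒ l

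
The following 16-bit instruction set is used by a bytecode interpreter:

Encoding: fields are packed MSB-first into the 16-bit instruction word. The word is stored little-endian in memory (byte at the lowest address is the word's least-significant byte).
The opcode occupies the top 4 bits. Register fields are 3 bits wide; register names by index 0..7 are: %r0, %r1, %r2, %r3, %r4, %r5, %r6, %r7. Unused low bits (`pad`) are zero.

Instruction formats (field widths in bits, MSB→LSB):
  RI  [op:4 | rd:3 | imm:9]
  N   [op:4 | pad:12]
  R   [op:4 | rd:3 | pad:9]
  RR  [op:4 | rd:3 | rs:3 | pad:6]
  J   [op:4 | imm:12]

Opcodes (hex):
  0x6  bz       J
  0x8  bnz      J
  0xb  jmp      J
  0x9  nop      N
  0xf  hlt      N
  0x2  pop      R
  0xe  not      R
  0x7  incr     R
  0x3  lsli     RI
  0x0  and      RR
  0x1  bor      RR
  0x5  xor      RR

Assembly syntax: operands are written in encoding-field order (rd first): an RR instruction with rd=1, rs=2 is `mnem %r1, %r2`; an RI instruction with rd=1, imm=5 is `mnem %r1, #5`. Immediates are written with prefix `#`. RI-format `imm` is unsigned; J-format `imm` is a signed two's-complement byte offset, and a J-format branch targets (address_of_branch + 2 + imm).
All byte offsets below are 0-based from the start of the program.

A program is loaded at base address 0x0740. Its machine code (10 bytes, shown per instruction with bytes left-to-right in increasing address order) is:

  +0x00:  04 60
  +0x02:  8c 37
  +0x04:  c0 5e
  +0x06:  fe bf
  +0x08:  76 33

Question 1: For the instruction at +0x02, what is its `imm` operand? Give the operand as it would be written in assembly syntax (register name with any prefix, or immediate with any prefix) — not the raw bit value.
[02] 8c 37 → 0x378c
  top 4b → 0x3 → lsli [RI]
  rd@[11:9]=0x3 ⇒ %r3
  imm@[8:0]=0x18c ⇒ #396

#396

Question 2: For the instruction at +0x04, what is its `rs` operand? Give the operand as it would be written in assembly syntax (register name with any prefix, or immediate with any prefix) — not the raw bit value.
+0x04: c0 5e ⇒ word 0x5ec0 (little)
  op=0x5ec0>>12=0x5 ⇒ xor (RR)
  rd: (w>>9)&0x7=0x7 → %r7
  rs: (w>>6)&0x7=0x3 → %r3

%r3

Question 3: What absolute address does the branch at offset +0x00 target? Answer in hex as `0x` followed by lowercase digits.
+0x00: 04 60 ⇒ word 0x6004 (little)
  op=0x6004>>12=0x6 ⇒ bz (J)
  imm@[11:0]=0x4 ⇒ #4
  target = base 0x0740 + off 0x00 + 2 + imm 4 = 0x0746

0x0746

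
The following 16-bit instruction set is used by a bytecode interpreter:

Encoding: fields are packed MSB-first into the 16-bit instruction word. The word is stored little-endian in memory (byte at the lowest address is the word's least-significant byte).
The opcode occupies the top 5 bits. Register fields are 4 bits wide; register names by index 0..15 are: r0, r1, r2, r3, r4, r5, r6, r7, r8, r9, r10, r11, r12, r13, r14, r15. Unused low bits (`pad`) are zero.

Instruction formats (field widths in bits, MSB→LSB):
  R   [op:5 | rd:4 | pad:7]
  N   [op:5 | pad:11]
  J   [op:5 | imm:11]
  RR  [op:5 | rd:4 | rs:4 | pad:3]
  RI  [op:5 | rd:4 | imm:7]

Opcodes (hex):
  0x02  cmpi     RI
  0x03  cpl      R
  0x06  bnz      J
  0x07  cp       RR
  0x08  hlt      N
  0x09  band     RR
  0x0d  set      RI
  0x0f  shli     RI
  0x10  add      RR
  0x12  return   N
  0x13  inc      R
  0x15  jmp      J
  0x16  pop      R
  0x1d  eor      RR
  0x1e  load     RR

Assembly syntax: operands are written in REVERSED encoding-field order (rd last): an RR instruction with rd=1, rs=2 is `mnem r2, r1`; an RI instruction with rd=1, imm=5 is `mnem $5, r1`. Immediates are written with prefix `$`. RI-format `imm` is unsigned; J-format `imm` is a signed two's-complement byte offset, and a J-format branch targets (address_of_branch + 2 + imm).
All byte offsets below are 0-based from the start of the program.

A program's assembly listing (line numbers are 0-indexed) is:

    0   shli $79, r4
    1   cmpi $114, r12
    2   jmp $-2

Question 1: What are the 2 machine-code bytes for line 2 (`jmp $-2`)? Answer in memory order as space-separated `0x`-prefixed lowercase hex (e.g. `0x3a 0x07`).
L2: jmp op=0x15:5|imm=-2:11 ⇒ 0xaffe ⇒ little fe af

0xfe 0xaf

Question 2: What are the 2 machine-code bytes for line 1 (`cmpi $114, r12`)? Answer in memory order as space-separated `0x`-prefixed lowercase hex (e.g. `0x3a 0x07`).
L1: cmpi op=0x2:5|rd=12:4|imm=114:7 ⇒ 0x1672 ⇒ little 72 16

0x72 0x16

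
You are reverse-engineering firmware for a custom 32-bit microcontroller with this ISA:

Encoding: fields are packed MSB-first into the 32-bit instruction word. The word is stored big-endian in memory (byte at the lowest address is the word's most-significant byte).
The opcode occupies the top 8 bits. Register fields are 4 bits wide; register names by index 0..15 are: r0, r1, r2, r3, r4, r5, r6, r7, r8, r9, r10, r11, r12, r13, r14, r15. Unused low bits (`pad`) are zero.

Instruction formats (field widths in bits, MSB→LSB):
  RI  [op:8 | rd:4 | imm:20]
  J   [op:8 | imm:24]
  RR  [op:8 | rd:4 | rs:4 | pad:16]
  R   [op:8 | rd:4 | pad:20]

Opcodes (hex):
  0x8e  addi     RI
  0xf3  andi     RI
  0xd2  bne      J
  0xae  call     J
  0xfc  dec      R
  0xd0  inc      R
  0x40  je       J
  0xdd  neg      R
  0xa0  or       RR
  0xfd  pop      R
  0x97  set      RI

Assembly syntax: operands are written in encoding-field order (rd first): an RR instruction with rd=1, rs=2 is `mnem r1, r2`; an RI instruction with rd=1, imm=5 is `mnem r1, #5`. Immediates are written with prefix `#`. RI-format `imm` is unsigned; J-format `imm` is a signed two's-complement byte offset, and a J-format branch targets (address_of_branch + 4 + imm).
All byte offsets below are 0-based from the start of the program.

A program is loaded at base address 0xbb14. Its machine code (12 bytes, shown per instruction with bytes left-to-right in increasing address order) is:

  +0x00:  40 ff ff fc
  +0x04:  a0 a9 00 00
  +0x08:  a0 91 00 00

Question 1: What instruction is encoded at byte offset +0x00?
je #-4

[00] 40 ff ff fc → 0x40fffffc
  opcode bits[31:24]=0x40: je/J
  imm: (w>>0)&0xffffff=0xfffffc (s24→-4) → #-4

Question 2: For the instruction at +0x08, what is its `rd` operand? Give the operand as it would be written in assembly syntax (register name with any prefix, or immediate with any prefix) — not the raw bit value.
[08] a0 91 00 00 → 0xa0910000
  op=0xa0910000>>24=0xa0 ⇒ or (RR)
  rd@[23:20]=0x9 ⇒ r9
  rs@[19:16]=0x1 ⇒ r1

r9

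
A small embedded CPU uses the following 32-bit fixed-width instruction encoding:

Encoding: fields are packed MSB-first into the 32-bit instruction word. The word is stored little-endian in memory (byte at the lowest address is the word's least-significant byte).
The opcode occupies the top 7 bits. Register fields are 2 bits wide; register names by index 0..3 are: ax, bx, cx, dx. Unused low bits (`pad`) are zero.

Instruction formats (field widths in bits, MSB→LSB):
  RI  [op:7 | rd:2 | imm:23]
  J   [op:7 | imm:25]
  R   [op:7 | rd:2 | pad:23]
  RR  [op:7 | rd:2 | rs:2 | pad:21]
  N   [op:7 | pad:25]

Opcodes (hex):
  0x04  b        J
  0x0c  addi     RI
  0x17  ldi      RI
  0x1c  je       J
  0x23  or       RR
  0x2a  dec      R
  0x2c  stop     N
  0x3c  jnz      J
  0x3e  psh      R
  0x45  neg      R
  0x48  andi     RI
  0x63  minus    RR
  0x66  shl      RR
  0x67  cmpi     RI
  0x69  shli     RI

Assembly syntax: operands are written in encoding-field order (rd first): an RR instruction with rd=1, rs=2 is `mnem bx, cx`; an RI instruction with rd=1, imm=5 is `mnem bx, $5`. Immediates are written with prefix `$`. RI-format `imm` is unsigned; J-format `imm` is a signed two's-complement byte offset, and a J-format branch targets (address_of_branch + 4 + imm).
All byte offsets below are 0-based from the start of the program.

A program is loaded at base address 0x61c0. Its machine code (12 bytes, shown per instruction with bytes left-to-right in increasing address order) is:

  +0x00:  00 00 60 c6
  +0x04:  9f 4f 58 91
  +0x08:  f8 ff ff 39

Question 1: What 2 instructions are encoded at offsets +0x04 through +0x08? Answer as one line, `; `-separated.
andi cx, $5787551; je $-8

[04] 9f 4f 58 91 → 0x91584f9f
  opcode bits[31:25]=0x48: andi/RI
  rd@[24:23]=0x2 ⇒ cx
  imm@[22:0]=0x584f9f ⇒ $5787551
[08] f8 ff ff 39 → 0x39fffff8
  opcode bits[31:25]=0x1c: je/J
  imm@[24:0]=0x1fffff8 (s25→-8) ⇒ $-8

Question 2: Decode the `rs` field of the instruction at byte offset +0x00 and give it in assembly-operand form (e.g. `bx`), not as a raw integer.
[00] 00 00 60 c6 → 0xc6600000
  opcode bits[31:25]=0x63: minus/RR
  rd@[24:23]=0x0 ⇒ ax
  rs@[22:21]=0x3 ⇒ dx

dx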